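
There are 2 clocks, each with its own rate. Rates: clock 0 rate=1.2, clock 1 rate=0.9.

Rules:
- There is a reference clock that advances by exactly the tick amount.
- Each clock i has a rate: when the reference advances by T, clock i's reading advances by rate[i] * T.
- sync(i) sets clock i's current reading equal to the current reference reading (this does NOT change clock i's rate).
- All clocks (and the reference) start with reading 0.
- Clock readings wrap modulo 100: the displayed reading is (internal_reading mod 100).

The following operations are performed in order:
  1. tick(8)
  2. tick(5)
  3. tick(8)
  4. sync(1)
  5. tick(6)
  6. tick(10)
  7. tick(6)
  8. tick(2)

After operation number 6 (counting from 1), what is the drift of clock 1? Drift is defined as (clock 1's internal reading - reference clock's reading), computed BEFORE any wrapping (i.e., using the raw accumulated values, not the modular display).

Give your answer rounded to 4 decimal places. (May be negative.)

Answer: -1.6000

Derivation:
After op 1 tick(8): ref=8.0000 raw=[9.6000 7.2000]
After op 2 tick(5): ref=13.0000 raw=[15.6000 11.7000]
After op 3 tick(8): ref=21.0000 raw=[25.2000 18.9000]
After op 4 sync(1): ref=21.0000 raw=[25.2000 21.0000]
After op 5 tick(6): ref=27.0000 raw=[32.4000 26.4000]
After op 6 tick(10): ref=37.0000 raw=[44.4000 35.4000]
Drift of clock 1 after op 6: 35.4000 - 37.0000 = -1.6000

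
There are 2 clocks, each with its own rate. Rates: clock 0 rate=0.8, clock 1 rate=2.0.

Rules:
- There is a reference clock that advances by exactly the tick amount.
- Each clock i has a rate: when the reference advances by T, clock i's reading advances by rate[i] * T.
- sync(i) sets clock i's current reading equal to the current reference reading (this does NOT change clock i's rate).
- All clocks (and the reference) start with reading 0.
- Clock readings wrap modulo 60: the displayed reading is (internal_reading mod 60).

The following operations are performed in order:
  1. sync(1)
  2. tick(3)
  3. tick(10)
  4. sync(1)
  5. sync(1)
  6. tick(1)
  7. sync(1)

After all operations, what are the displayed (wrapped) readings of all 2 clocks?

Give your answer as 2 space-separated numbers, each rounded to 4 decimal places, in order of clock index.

Answer: 11.2000 14.0000

Derivation:
After op 1 sync(1): ref=0.0000 raw=[0.0000 0.0000]
After op 2 tick(3): ref=3.0000 raw=[2.4000 6.0000]
After op 3 tick(10): ref=13.0000 raw=[10.4000 26.0000]
After op 4 sync(1): ref=13.0000 raw=[10.4000 13.0000]
After op 5 sync(1): ref=13.0000 raw=[10.4000 13.0000]
After op 6 tick(1): ref=14.0000 raw=[11.2000 15.0000]
After op 7 sync(1): ref=14.0000 raw=[11.2000 14.0000]
Wrap final raw readings (mod 60): 11.2000 mod 60 = 11.2000; 14.0000 mod 60 = 14.0000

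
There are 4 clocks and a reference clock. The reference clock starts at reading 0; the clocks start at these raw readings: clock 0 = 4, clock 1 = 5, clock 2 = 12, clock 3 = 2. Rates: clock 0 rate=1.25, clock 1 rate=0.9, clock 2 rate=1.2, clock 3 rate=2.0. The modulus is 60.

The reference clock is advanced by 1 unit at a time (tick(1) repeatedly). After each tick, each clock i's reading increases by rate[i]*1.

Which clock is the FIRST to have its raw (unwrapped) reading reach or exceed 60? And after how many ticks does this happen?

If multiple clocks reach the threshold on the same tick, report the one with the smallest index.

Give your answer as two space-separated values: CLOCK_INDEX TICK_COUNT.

Answer: 3 29

Derivation:
clock 0: start=4, rate=1.25, needs 60-4 = 56; ticks = ceil(56/1.25) = ceil(44.8000) = 45; reading at tick 45 = 4 + 1.25*45 = 60.2500
clock 1: start=5, rate=0.9, needs 60-5 = 55; ticks = ceil(55/0.9) = ceil(61.1111) = 62; reading at tick 62 = 5 + 0.9*62 = 60.8000
clock 2: start=12, rate=1.2, needs 60-12 = 48; ticks = ceil(48/1.2) = ceil(40.0000) = 40; reading at tick 40 = 12 + 1.2*40 = 60.0000
clock 3: start=2, rate=2.0, needs 60-2 = 58; ticks = ceil(58/2.0) = ceil(29.0000) = 29; reading at tick 29 = 2 + 2.0*29 = 60.0000
Minimum tick count = 29; winners = [3]; smallest index = 3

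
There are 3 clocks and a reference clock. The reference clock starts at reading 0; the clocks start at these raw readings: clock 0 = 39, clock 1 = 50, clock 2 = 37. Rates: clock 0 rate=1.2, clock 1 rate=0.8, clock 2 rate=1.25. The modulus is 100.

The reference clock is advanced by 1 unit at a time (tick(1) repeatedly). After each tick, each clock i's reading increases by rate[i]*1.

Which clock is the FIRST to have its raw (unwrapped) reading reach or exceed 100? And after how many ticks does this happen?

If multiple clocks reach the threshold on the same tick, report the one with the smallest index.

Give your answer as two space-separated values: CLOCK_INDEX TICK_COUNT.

clock 0: start=39, rate=1.2, needs 100-39 = 61; ticks = ceil(61/1.2) = ceil(50.8333) = 51; reading at tick 51 = 39 + 1.2*51 = 100.2000
clock 1: start=50, rate=0.8, needs 100-50 = 50; ticks = ceil(50/0.8) = ceil(62.5000) = 63; reading at tick 63 = 50 + 0.8*63 = 100.4000
clock 2: start=37, rate=1.25, needs 100-37 = 63; ticks = ceil(63/1.25) = ceil(50.4000) = 51; reading at tick 51 = 37 + 1.25*51 = 100.7500
Minimum tick count = 51; winners = [0, 2]; smallest index = 0

Answer: 0 51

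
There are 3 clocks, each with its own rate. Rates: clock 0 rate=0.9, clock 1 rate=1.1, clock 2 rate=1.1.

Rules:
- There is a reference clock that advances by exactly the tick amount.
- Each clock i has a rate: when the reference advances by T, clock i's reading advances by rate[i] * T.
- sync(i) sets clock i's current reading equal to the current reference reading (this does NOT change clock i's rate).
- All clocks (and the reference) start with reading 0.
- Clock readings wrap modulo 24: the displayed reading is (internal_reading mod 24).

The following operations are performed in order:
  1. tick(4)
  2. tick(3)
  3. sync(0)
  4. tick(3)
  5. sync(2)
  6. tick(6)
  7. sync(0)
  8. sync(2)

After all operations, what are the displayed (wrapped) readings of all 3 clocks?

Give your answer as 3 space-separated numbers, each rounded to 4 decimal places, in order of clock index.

Answer: 16.0000 17.6000 16.0000

Derivation:
After op 1 tick(4): ref=4.0000 raw=[3.6000 4.4000 4.4000]
After op 2 tick(3): ref=7.0000 raw=[6.3000 7.7000 7.7000]
After op 3 sync(0): ref=7.0000 raw=[7.0000 7.7000 7.7000]
After op 4 tick(3): ref=10.0000 raw=[9.7000 11.0000 11.0000]
After op 5 sync(2): ref=10.0000 raw=[9.7000 11.0000 10.0000]
After op 6 tick(6): ref=16.0000 raw=[15.1000 17.6000 16.6000]
After op 7 sync(0): ref=16.0000 raw=[16.0000 17.6000 16.6000]
After op 8 sync(2): ref=16.0000 raw=[16.0000 17.6000 16.0000]
Wrap final raw readings (mod 24): 16.0000 mod 24 = 16.0000; 17.6000 mod 24 = 17.6000; 16.0000 mod 24 = 16.0000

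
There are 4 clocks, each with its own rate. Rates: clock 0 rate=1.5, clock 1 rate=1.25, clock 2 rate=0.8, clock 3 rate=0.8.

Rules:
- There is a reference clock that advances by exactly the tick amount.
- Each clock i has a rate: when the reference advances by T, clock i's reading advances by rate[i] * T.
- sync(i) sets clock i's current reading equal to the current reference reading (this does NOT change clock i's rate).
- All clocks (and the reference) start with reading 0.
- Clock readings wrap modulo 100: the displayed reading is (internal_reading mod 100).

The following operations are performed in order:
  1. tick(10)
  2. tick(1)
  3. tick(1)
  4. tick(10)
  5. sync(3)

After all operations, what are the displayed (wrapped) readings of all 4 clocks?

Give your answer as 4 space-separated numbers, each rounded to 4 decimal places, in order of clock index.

After op 1 tick(10): ref=10.0000 raw=[15.0000 12.5000 8.0000 8.0000]
After op 2 tick(1): ref=11.0000 raw=[16.5000 13.7500 8.8000 8.8000]
After op 3 tick(1): ref=12.0000 raw=[18.0000 15.0000 9.6000 9.6000]
After op 4 tick(10): ref=22.0000 raw=[33.0000 27.5000 17.6000 17.6000]
After op 5 sync(3): ref=22.0000 raw=[33.0000 27.5000 17.6000 22.0000]
Wrap final raw readings (mod 100): 33.0000 mod 100 = 33.0000; 27.5000 mod 100 = 27.5000; 17.6000 mod 100 = 17.6000; 22.0000 mod 100 = 22.0000

Answer: 33.0000 27.5000 17.6000 22.0000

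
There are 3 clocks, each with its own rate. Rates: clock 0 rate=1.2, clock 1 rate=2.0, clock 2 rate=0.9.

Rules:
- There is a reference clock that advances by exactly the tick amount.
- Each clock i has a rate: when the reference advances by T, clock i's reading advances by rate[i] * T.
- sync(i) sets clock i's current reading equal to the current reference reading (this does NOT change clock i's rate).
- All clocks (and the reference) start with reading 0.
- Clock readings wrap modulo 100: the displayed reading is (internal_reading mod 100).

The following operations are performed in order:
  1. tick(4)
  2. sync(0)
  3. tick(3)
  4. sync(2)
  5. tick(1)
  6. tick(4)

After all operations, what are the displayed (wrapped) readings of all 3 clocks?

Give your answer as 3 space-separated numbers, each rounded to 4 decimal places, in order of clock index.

After op 1 tick(4): ref=4.0000 raw=[4.8000 8.0000 3.6000]
After op 2 sync(0): ref=4.0000 raw=[4.0000 8.0000 3.6000]
After op 3 tick(3): ref=7.0000 raw=[7.6000 14.0000 6.3000]
After op 4 sync(2): ref=7.0000 raw=[7.6000 14.0000 7.0000]
After op 5 tick(1): ref=8.0000 raw=[8.8000 16.0000 7.9000]
After op 6 tick(4): ref=12.0000 raw=[13.6000 24.0000 11.5000]
Wrap final raw readings (mod 100): 13.6000 mod 100 = 13.6000; 24.0000 mod 100 = 24.0000; 11.5000 mod 100 = 11.5000

Answer: 13.6000 24.0000 11.5000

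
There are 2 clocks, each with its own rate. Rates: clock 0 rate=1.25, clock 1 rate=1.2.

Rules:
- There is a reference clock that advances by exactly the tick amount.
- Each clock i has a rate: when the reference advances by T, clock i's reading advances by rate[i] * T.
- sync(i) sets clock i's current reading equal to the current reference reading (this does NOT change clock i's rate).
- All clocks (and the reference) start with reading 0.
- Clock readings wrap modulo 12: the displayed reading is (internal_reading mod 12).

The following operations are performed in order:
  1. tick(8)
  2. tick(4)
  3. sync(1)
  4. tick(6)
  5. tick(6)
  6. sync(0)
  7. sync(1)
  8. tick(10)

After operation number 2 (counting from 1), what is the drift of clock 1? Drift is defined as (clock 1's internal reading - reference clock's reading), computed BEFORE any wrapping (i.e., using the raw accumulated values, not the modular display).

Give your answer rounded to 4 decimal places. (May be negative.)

Answer: 2.4000

Derivation:
After op 1 tick(8): ref=8.0000 raw=[10.0000 9.6000]
After op 2 tick(4): ref=12.0000 raw=[15.0000 14.4000]
Drift of clock 1 after op 2: 14.4000 - 12.0000 = 2.4000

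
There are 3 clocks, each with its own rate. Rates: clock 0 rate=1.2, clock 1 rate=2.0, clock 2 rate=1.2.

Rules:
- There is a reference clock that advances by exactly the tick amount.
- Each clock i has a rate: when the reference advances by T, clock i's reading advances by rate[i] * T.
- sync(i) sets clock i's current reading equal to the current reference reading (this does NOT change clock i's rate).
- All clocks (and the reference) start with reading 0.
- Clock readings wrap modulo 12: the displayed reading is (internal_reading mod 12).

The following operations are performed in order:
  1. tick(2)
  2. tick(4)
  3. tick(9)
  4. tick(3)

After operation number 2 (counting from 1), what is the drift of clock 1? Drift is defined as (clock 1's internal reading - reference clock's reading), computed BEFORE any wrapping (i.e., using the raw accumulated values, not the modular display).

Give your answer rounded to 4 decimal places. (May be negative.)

After op 1 tick(2): ref=2.0000 raw=[2.4000 4.0000 2.4000]
After op 2 tick(4): ref=6.0000 raw=[7.2000 12.0000 7.2000]
Drift of clock 1 after op 2: 12.0000 - 6.0000 = 6.0000

Answer: 6.0000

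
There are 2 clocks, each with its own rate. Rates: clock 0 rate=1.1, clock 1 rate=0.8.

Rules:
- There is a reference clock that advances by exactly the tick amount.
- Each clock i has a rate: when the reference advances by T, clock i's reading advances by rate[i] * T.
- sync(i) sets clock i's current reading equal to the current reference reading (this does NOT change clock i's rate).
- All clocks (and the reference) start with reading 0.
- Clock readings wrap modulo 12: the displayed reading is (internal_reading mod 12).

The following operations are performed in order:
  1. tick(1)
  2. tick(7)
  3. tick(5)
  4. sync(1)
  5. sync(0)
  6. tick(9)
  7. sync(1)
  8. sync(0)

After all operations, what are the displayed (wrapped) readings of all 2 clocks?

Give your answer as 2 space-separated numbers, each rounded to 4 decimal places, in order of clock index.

After op 1 tick(1): ref=1.0000 raw=[1.1000 0.8000]
After op 2 tick(7): ref=8.0000 raw=[8.8000 6.4000]
After op 3 tick(5): ref=13.0000 raw=[14.3000 10.4000]
After op 4 sync(1): ref=13.0000 raw=[14.3000 13.0000]
After op 5 sync(0): ref=13.0000 raw=[13.0000 13.0000]
After op 6 tick(9): ref=22.0000 raw=[22.9000 20.2000]
After op 7 sync(1): ref=22.0000 raw=[22.9000 22.0000]
After op 8 sync(0): ref=22.0000 raw=[22.0000 22.0000]
Wrap final raw readings (mod 12): 22.0000 mod 12 = 10.0000; 22.0000 mod 12 = 10.0000

Answer: 10.0000 10.0000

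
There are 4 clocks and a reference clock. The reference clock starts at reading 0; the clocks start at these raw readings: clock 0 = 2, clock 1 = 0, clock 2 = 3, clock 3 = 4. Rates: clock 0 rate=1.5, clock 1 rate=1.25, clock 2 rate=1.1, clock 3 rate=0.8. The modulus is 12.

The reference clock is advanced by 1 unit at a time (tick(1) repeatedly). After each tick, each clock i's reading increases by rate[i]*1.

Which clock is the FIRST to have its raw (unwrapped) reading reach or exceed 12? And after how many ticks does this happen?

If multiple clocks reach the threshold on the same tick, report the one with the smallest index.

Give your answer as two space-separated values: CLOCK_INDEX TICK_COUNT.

clock 0: start=2, rate=1.5, needs 12-2 = 10; ticks = ceil(10/1.5) = ceil(6.6667) = 7; reading at tick 7 = 2 + 1.5*7 = 12.5000
clock 1: start=0, rate=1.25, needs 12-0 = 12; ticks = ceil(12/1.25) = ceil(9.6000) = 10; reading at tick 10 = 0 + 1.25*10 = 12.5000
clock 2: start=3, rate=1.1, needs 12-3 = 9; ticks = ceil(9/1.1) = ceil(8.1818) = 9; reading at tick 9 = 3 + 1.1*9 = 12.9000
clock 3: start=4, rate=0.8, needs 12-4 = 8; ticks = ceil(8/0.8) = ceil(10.0000) = 10; reading at tick 10 = 4 + 0.8*10 = 12.0000
Minimum tick count = 7; winners = [0]; smallest index = 0

Answer: 0 7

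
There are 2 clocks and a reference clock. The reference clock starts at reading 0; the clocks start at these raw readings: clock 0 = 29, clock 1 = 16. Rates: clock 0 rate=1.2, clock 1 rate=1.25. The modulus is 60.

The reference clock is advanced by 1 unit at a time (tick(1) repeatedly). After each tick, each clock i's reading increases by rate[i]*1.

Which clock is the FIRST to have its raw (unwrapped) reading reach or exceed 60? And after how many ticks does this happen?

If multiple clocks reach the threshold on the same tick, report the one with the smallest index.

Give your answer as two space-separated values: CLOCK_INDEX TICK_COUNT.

clock 0: start=29, rate=1.2, needs 60-29 = 31; ticks = ceil(31/1.2) = ceil(25.8333) = 26; reading at tick 26 = 29 + 1.2*26 = 60.2000
clock 1: start=16, rate=1.25, needs 60-16 = 44; ticks = ceil(44/1.25) = ceil(35.2000) = 36; reading at tick 36 = 16 + 1.25*36 = 61.0000
Minimum tick count = 26; winners = [0]; smallest index = 0

Answer: 0 26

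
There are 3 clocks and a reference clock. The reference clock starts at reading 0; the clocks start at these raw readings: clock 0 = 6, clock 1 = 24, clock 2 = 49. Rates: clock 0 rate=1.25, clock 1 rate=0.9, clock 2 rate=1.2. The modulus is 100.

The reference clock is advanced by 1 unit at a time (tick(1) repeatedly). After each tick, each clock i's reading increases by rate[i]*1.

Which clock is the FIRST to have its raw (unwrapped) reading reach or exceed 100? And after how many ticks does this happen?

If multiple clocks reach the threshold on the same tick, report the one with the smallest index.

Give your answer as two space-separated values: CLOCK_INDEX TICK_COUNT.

clock 0: start=6, rate=1.25, needs 100-6 = 94; ticks = ceil(94/1.25) = ceil(75.2000) = 76; reading at tick 76 = 6 + 1.25*76 = 101.0000
clock 1: start=24, rate=0.9, needs 100-24 = 76; ticks = ceil(76/0.9) = ceil(84.4444) = 85; reading at tick 85 = 24 + 0.9*85 = 100.5000
clock 2: start=49, rate=1.2, needs 100-49 = 51; ticks = ceil(51/1.2) = ceil(42.5000) = 43; reading at tick 43 = 49 + 1.2*43 = 100.6000
Minimum tick count = 43; winners = [2]; smallest index = 2

Answer: 2 43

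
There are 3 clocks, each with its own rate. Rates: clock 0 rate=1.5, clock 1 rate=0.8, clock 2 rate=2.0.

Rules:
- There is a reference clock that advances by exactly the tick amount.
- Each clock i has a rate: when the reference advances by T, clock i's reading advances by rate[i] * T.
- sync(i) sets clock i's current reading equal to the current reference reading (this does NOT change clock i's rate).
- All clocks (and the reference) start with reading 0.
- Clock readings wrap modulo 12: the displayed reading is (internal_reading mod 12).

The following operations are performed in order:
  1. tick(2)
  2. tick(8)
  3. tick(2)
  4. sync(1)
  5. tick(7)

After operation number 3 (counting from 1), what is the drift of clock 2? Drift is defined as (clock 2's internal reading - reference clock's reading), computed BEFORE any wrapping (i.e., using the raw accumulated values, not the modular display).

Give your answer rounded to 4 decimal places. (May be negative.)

Answer: 12.0000

Derivation:
After op 1 tick(2): ref=2.0000 raw=[3.0000 1.6000 4.0000]
After op 2 tick(8): ref=10.0000 raw=[15.0000 8.0000 20.0000]
After op 3 tick(2): ref=12.0000 raw=[18.0000 9.6000 24.0000]
Drift of clock 2 after op 3: 24.0000 - 12.0000 = 12.0000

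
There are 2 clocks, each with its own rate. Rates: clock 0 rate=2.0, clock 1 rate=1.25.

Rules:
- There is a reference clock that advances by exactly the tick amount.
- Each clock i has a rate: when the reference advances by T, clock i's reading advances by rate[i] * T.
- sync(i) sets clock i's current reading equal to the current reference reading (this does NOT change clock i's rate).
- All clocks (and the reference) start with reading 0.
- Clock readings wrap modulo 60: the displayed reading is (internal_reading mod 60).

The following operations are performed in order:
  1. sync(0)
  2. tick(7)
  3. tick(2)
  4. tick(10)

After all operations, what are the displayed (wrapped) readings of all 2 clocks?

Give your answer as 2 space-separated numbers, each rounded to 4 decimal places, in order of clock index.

After op 1 sync(0): ref=0.0000 raw=[0.0000 0.0000]
After op 2 tick(7): ref=7.0000 raw=[14.0000 8.7500]
After op 3 tick(2): ref=9.0000 raw=[18.0000 11.2500]
After op 4 tick(10): ref=19.0000 raw=[38.0000 23.7500]
Wrap final raw readings (mod 60): 38.0000 mod 60 = 38.0000; 23.7500 mod 60 = 23.7500

Answer: 38.0000 23.7500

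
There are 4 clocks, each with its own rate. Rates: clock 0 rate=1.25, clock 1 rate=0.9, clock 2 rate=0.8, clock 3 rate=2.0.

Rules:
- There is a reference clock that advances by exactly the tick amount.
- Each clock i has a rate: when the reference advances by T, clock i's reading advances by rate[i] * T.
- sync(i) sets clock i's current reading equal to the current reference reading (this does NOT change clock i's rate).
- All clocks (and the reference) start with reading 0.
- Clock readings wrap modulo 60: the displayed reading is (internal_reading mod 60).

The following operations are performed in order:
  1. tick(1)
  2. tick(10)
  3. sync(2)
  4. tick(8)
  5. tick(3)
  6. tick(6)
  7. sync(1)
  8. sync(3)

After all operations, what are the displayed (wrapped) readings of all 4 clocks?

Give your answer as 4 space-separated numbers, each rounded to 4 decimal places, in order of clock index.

Answer: 35.0000 28.0000 24.6000 28.0000

Derivation:
After op 1 tick(1): ref=1.0000 raw=[1.2500 0.9000 0.8000 2.0000]
After op 2 tick(10): ref=11.0000 raw=[13.7500 9.9000 8.8000 22.0000]
After op 3 sync(2): ref=11.0000 raw=[13.7500 9.9000 11.0000 22.0000]
After op 4 tick(8): ref=19.0000 raw=[23.7500 17.1000 17.4000 38.0000]
After op 5 tick(3): ref=22.0000 raw=[27.5000 19.8000 19.8000 44.0000]
After op 6 tick(6): ref=28.0000 raw=[35.0000 25.2000 24.6000 56.0000]
After op 7 sync(1): ref=28.0000 raw=[35.0000 28.0000 24.6000 56.0000]
After op 8 sync(3): ref=28.0000 raw=[35.0000 28.0000 24.6000 28.0000]
Wrap final raw readings (mod 60): 35.0000 mod 60 = 35.0000; 28.0000 mod 60 = 28.0000; 24.6000 mod 60 = 24.6000; 28.0000 mod 60 = 28.0000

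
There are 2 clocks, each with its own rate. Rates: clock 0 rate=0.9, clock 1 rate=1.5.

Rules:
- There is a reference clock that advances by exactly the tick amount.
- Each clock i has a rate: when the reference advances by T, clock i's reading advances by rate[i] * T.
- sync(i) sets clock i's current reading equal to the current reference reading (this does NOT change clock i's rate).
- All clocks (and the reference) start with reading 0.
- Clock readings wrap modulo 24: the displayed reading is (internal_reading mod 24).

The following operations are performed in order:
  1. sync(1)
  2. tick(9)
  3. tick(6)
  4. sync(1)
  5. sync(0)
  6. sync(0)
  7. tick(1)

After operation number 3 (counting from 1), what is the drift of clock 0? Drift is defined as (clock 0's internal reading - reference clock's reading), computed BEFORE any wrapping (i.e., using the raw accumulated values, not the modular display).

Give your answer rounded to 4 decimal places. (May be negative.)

After op 1 sync(1): ref=0.0000 raw=[0.0000 0.0000]
After op 2 tick(9): ref=9.0000 raw=[8.1000 13.5000]
After op 3 tick(6): ref=15.0000 raw=[13.5000 22.5000]
Drift of clock 0 after op 3: 13.5000 - 15.0000 = -1.5000

Answer: -1.5000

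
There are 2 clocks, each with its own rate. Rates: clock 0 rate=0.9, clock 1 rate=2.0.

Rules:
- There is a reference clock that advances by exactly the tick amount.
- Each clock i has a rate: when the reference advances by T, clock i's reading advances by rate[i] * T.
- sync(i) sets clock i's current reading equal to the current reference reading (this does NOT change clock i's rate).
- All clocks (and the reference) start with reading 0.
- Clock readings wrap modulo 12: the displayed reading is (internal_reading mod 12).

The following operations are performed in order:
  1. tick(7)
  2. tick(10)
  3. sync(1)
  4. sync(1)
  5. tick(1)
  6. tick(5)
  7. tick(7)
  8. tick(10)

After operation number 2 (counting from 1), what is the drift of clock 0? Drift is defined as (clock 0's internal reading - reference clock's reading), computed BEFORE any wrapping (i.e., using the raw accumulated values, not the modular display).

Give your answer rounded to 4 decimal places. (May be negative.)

After op 1 tick(7): ref=7.0000 raw=[6.3000 14.0000]
After op 2 tick(10): ref=17.0000 raw=[15.3000 34.0000]
Drift of clock 0 after op 2: 15.3000 - 17.0000 = -1.7000

Answer: -1.7000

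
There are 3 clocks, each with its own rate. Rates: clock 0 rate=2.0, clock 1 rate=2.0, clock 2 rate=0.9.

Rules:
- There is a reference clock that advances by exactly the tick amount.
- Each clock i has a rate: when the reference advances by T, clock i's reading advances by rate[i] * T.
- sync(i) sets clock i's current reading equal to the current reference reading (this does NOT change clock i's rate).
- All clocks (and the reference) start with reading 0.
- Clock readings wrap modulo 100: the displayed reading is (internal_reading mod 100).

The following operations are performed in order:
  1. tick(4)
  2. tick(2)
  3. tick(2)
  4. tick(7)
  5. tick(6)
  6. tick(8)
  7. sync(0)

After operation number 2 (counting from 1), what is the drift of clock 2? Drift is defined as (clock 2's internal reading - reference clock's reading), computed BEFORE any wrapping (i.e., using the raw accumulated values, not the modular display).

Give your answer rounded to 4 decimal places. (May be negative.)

After op 1 tick(4): ref=4.0000 raw=[8.0000 8.0000 3.6000]
After op 2 tick(2): ref=6.0000 raw=[12.0000 12.0000 5.4000]
Drift of clock 2 after op 2: 5.4000 - 6.0000 = -0.6000

Answer: -0.6000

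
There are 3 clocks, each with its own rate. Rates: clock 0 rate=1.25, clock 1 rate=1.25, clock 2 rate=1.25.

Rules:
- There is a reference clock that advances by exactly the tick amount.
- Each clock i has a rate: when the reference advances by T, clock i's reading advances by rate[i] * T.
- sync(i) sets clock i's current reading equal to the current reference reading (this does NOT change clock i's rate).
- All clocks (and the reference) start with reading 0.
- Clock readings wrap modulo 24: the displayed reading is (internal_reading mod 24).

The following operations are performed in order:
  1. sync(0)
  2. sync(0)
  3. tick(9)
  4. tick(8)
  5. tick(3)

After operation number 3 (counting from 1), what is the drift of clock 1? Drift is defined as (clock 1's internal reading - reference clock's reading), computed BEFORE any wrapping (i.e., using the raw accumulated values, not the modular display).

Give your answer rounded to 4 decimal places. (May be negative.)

After op 1 sync(0): ref=0.0000 raw=[0.0000 0.0000 0.0000]
After op 2 sync(0): ref=0.0000 raw=[0.0000 0.0000 0.0000]
After op 3 tick(9): ref=9.0000 raw=[11.2500 11.2500 11.2500]
Drift of clock 1 after op 3: 11.2500 - 9.0000 = 2.2500

Answer: 2.2500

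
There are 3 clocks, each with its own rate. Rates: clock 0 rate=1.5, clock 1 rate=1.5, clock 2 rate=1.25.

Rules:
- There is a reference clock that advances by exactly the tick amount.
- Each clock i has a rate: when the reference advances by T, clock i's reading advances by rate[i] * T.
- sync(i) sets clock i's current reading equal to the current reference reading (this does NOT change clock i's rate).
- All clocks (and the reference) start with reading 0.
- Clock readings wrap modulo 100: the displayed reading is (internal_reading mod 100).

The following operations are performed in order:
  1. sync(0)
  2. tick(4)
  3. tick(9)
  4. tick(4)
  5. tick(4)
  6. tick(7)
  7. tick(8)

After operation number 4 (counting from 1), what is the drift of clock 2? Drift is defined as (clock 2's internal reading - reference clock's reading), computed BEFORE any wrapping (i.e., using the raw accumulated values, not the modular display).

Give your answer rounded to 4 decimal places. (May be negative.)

Answer: 4.2500

Derivation:
After op 1 sync(0): ref=0.0000 raw=[0.0000 0.0000 0.0000]
After op 2 tick(4): ref=4.0000 raw=[6.0000 6.0000 5.0000]
After op 3 tick(9): ref=13.0000 raw=[19.5000 19.5000 16.2500]
After op 4 tick(4): ref=17.0000 raw=[25.5000 25.5000 21.2500]
Drift of clock 2 after op 4: 21.2500 - 17.0000 = 4.2500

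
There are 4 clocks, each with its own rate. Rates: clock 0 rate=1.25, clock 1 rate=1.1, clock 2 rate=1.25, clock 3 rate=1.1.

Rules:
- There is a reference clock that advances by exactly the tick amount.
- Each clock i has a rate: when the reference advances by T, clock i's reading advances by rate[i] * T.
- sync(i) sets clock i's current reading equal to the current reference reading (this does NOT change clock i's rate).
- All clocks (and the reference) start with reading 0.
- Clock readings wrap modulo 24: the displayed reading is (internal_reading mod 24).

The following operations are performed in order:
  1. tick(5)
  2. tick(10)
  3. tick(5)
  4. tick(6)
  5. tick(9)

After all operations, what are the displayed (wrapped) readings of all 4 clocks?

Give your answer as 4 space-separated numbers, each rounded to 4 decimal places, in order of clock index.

Answer: 19.7500 14.5000 19.7500 14.5000

Derivation:
After op 1 tick(5): ref=5.0000 raw=[6.2500 5.5000 6.2500 5.5000]
After op 2 tick(10): ref=15.0000 raw=[18.7500 16.5000 18.7500 16.5000]
After op 3 tick(5): ref=20.0000 raw=[25.0000 22.0000 25.0000 22.0000]
After op 4 tick(6): ref=26.0000 raw=[32.5000 28.6000 32.5000 28.6000]
After op 5 tick(9): ref=35.0000 raw=[43.7500 38.5000 43.7500 38.5000]
Wrap final raw readings (mod 24): 43.7500 mod 24 = 19.7500; 38.5000 mod 24 = 14.5000; 43.7500 mod 24 = 19.7500; 38.5000 mod 24 = 14.5000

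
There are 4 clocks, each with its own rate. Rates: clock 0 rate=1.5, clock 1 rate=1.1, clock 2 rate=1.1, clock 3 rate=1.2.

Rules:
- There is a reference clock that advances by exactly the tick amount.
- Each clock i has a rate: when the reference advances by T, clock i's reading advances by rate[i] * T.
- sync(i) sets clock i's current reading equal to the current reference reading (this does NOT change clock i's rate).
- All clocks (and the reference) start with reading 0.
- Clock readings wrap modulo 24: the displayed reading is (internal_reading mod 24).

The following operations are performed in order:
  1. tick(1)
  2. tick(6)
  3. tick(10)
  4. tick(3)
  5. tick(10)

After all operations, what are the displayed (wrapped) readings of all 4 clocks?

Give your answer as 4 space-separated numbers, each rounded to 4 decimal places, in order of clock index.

After op 1 tick(1): ref=1.0000 raw=[1.5000 1.1000 1.1000 1.2000]
After op 2 tick(6): ref=7.0000 raw=[10.5000 7.7000 7.7000 8.4000]
After op 3 tick(10): ref=17.0000 raw=[25.5000 18.7000 18.7000 20.4000]
After op 4 tick(3): ref=20.0000 raw=[30.0000 22.0000 22.0000 24.0000]
After op 5 tick(10): ref=30.0000 raw=[45.0000 33.0000 33.0000 36.0000]
Wrap final raw readings (mod 24): 45.0000 mod 24 = 21.0000; 33.0000 mod 24 = 9.0000; 33.0000 mod 24 = 9.0000; 36.0000 mod 24 = 12.0000

Answer: 21.0000 9.0000 9.0000 12.0000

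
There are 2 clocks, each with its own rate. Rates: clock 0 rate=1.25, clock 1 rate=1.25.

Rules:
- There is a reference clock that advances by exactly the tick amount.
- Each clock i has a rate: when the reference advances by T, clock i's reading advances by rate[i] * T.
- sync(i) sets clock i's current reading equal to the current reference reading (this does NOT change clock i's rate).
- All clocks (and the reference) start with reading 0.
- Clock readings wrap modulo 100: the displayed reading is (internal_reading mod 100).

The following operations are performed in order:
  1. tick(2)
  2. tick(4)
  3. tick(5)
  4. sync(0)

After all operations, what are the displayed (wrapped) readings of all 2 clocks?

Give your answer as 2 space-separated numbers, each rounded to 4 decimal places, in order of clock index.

After op 1 tick(2): ref=2.0000 raw=[2.5000 2.5000]
After op 2 tick(4): ref=6.0000 raw=[7.5000 7.5000]
After op 3 tick(5): ref=11.0000 raw=[13.7500 13.7500]
After op 4 sync(0): ref=11.0000 raw=[11.0000 13.7500]
Wrap final raw readings (mod 100): 11.0000 mod 100 = 11.0000; 13.7500 mod 100 = 13.7500

Answer: 11.0000 13.7500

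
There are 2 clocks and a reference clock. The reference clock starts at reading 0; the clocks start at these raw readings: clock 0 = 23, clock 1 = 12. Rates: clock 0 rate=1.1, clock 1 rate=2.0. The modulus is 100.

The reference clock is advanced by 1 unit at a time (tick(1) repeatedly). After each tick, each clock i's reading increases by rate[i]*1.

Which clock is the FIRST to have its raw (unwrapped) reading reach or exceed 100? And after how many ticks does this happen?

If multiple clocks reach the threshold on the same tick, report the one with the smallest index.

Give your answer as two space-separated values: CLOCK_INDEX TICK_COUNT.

clock 0: start=23, rate=1.1, needs 100-23 = 77; ticks = ceil(77/1.1) = ceil(70.0000) = 70; reading at tick 70 = 23 + 1.1*70 = 100.0000
clock 1: start=12, rate=2.0, needs 100-12 = 88; ticks = ceil(88/2.0) = ceil(44.0000) = 44; reading at tick 44 = 12 + 2.0*44 = 100.0000
Minimum tick count = 44; winners = [1]; smallest index = 1

Answer: 1 44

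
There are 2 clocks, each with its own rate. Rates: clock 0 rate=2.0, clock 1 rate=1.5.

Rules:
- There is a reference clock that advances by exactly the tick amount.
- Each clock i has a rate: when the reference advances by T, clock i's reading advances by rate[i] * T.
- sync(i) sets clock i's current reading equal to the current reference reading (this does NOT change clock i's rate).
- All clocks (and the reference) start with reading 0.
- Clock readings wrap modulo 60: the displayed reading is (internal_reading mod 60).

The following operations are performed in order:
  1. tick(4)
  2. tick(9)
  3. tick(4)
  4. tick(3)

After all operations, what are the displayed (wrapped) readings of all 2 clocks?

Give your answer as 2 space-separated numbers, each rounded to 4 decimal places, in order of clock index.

After op 1 tick(4): ref=4.0000 raw=[8.0000 6.0000]
After op 2 tick(9): ref=13.0000 raw=[26.0000 19.5000]
After op 3 tick(4): ref=17.0000 raw=[34.0000 25.5000]
After op 4 tick(3): ref=20.0000 raw=[40.0000 30.0000]
Wrap final raw readings (mod 60): 40.0000 mod 60 = 40.0000; 30.0000 mod 60 = 30.0000

Answer: 40.0000 30.0000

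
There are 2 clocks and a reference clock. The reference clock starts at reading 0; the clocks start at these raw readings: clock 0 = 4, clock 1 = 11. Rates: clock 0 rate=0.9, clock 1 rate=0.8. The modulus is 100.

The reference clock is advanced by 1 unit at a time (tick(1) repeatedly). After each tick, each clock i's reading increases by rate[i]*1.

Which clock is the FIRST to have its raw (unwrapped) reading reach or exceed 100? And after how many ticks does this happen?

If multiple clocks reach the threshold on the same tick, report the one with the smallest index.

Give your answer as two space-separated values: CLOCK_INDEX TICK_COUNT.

clock 0: start=4, rate=0.9, needs 100-4 = 96; ticks = ceil(96/0.9) = ceil(106.6667) = 107; reading at tick 107 = 4 + 0.9*107 = 100.3000
clock 1: start=11, rate=0.8, needs 100-11 = 89; ticks = ceil(89/0.8) = ceil(111.2500) = 112; reading at tick 112 = 11 + 0.8*112 = 100.6000
Minimum tick count = 107; winners = [0]; smallest index = 0

Answer: 0 107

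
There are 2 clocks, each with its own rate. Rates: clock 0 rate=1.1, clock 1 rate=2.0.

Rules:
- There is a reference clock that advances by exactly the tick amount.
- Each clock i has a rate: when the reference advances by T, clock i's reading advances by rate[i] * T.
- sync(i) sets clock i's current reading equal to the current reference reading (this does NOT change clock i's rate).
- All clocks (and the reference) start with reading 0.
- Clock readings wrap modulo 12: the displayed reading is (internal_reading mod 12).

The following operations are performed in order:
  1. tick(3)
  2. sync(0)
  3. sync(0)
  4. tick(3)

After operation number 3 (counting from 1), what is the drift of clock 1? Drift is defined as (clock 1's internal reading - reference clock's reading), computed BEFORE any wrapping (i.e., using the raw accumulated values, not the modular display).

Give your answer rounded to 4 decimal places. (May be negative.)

After op 1 tick(3): ref=3.0000 raw=[3.3000 6.0000]
After op 2 sync(0): ref=3.0000 raw=[3.0000 6.0000]
After op 3 sync(0): ref=3.0000 raw=[3.0000 6.0000]
Drift of clock 1 after op 3: 6.0000 - 3.0000 = 3.0000

Answer: 3.0000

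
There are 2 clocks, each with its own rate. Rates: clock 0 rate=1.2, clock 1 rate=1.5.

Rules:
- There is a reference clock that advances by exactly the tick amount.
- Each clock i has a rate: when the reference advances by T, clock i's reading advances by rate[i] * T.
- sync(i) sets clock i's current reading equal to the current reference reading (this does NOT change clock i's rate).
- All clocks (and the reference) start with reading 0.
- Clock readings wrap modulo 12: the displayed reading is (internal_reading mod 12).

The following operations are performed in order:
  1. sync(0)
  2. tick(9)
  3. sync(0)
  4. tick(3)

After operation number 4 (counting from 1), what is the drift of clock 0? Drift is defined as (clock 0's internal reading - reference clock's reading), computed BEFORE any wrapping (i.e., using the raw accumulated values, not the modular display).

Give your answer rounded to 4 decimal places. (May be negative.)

Answer: 0.6000

Derivation:
After op 1 sync(0): ref=0.0000 raw=[0.0000 0.0000]
After op 2 tick(9): ref=9.0000 raw=[10.8000 13.5000]
After op 3 sync(0): ref=9.0000 raw=[9.0000 13.5000]
After op 4 tick(3): ref=12.0000 raw=[12.6000 18.0000]
Drift of clock 0 after op 4: 12.6000 - 12.0000 = 0.6000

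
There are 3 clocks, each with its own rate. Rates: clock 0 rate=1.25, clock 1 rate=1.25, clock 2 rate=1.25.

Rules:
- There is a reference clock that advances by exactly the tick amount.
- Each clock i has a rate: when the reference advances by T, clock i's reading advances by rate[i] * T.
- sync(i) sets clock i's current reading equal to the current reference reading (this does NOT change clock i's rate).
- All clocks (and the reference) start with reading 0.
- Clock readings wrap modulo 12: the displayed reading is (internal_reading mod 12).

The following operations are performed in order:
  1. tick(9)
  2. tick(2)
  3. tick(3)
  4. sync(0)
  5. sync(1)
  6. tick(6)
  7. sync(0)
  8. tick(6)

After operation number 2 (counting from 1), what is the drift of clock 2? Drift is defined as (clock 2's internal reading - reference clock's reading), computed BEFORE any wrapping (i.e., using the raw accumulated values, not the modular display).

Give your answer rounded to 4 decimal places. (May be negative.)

After op 1 tick(9): ref=9.0000 raw=[11.2500 11.2500 11.2500]
After op 2 tick(2): ref=11.0000 raw=[13.7500 13.7500 13.7500]
Drift of clock 2 after op 2: 13.7500 - 11.0000 = 2.7500

Answer: 2.7500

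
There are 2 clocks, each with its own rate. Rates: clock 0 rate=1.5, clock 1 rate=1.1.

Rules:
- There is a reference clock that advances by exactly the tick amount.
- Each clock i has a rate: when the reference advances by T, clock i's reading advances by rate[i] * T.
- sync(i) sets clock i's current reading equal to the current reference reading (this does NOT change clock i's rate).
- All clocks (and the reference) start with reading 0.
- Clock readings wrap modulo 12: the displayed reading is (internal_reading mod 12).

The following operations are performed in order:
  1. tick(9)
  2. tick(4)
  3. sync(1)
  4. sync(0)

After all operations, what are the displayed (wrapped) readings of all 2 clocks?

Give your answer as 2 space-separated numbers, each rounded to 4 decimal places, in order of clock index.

After op 1 tick(9): ref=9.0000 raw=[13.5000 9.9000]
After op 2 tick(4): ref=13.0000 raw=[19.5000 14.3000]
After op 3 sync(1): ref=13.0000 raw=[19.5000 13.0000]
After op 4 sync(0): ref=13.0000 raw=[13.0000 13.0000]
Wrap final raw readings (mod 12): 13.0000 mod 12 = 1.0000; 13.0000 mod 12 = 1.0000

Answer: 1.0000 1.0000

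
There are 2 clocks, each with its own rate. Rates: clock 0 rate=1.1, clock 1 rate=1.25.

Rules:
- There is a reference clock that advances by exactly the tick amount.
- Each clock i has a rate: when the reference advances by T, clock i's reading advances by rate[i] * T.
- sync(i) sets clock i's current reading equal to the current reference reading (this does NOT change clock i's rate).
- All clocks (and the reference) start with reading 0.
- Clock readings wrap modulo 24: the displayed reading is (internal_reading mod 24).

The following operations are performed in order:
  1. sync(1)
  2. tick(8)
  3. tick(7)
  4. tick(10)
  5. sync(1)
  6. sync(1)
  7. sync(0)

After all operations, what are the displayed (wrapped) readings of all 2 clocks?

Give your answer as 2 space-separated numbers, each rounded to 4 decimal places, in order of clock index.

After op 1 sync(1): ref=0.0000 raw=[0.0000 0.0000]
After op 2 tick(8): ref=8.0000 raw=[8.8000 10.0000]
After op 3 tick(7): ref=15.0000 raw=[16.5000 18.7500]
After op 4 tick(10): ref=25.0000 raw=[27.5000 31.2500]
After op 5 sync(1): ref=25.0000 raw=[27.5000 25.0000]
After op 6 sync(1): ref=25.0000 raw=[27.5000 25.0000]
After op 7 sync(0): ref=25.0000 raw=[25.0000 25.0000]
Wrap final raw readings (mod 24): 25.0000 mod 24 = 1.0000; 25.0000 mod 24 = 1.0000

Answer: 1.0000 1.0000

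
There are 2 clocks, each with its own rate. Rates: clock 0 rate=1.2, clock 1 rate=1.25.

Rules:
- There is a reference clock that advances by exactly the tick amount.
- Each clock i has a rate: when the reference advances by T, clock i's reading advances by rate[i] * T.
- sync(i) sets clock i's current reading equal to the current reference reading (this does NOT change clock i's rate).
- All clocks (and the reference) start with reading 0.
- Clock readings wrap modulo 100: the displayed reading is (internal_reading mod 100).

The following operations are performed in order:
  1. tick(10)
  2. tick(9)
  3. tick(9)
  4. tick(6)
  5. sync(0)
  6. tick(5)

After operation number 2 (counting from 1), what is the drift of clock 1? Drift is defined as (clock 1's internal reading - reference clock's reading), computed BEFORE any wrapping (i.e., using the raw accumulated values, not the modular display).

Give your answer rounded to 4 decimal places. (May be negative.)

Answer: 4.7500

Derivation:
After op 1 tick(10): ref=10.0000 raw=[12.0000 12.5000]
After op 2 tick(9): ref=19.0000 raw=[22.8000 23.7500]
Drift of clock 1 after op 2: 23.7500 - 19.0000 = 4.7500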